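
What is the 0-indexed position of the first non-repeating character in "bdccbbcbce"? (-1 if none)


Input: bdccbbcbce
Character frequencies:
  'b': 4
  'c': 4
  'd': 1
  'e': 1
Scanning left to right for freq == 1:
  Position 0 ('b'): freq=4, skip
  Position 1 ('d'): unique! => answer = 1

1


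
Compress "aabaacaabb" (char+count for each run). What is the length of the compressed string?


Input: aabaacaabb
Runs:
  'a' x 2 => "a2"
  'b' x 1 => "b1"
  'a' x 2 => "a2"
  'c' x 1 => "c1"
  'a' x 2 => "a2"
  'b' x 2 => "b2"
Compressed: "a2b1a2c1a2b2"
Compressed length: 12

12


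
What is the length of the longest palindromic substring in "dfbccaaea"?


Input: "dfbccaaea"
Checking substrings for palindromes:
  [6:9] "aea" (len 3) => palindrome
  [3:5] "cc" (len 2) => palindrome
  [5:7] "aa" (len 2) => palindrome
Longest palindromic substring: "aea" with length 3

3


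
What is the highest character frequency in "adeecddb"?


Input: adeecddb
Character counts:
  'a': 1
  'b': 1
  'c': 1
  'd': 3
  'e': 2
Maximum frequency: 3

3


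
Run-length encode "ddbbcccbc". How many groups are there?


Input: ddbbcccbc
Scanning for consecutive runs:
  Group 1: 'd' x 2 (positions 0-1)
  Group 2: 'b' x 2 (positions 2-3)
  Group 3: 'c' x 3 (positions 4-6)
  Group 4: 'b' x 1 (positions 7-7)
  Group 5: 'c' x 1 (positions 8-8)
Total groups: 5

5


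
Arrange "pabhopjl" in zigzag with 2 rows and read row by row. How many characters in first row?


Zigzag "pabhopjl" into 2 rows:
Placing characters:
  'p' => row 0
  'a' => row 1
  'b' => row 0
  'h' => row 1
  'o' => row 0
  'p' => row 1
  'j' => row 0
  'l' => row 1
Rows:
  Row 0: "pboj"
  Row 1: "ahpl"
First row length: 4

4


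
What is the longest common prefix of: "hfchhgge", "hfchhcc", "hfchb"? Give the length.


Words: hfchhgge, hfchhcc, hfchb
  Position 0: all 'h' => match
  Position 1: all 'f' => match
  Position 2: all 'c' => match
  Position 3: all 'h' => match
  Position 4: ('h', 'h', 'b') => mismatch, stop
LCP = "hfch" (length 4)

4


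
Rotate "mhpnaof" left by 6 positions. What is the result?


Input: "mhpnaof", rotate left by 6
First 6 characters: "mhpnao"
Remaining characters: "f"
Concatenate remaining + first: "f" + "mhpnao" = "fmhpnao"

fmhpnao


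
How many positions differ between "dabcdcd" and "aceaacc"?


Comparing "dabcdcd" and "aceaacc" position by position:
  Position 0: 'd' vs 'a' => DIFFER
  Position 1: 'a' vs 'c' => DIFFER
  Position 2: 'b' vs 'e' => DIFFER
  Position 3: 'c' vs 'a' => DIFFER
  Position 4: 'd' vs 'a' => DIFFER
  Position 5: 'c' vs 'c' => same
  Position 6: 'd' vs 'c' => DIFFER
Positions that differ: 6

6


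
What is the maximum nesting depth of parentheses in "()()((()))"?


Input: "()()((()))"
Tracking depth:
  Position 0 '(': depth becomes 1
  Position 1 ')': depth becomes 0
  Position 2 '(': depth becomes 1
  Position 3 ')': depth becomes 0
  Position 4 '(': depth becomes 1
  Position 5 '(': depth becomes 2
  Position 6 '(': depth becomes 3
  Position 7 ')': depth becomes 2
  Position 8 ')': depth becomes 1
  Position 9 ')': depth becomes 0
Maximum depth reached: 3

3


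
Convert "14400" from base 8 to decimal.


Input: "14400" in base 8
Positional expansion:
  Digit '1' (value 1) x 8^4 = 4096
  Digit '4' (value 4) x 8^3 = 2048
  Digit '4' (value 4) x 8^2 = 256
  Digit '0' (value 0) x 8^1 = 0
  Digit '0' (value 0) x 8^0 = 0
Sum = 6400

6400


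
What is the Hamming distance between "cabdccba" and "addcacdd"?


Comparing "cabdccba" and "addcacdd" position by position:
  Position 0: 'c' vs 'a' => differ
  Position 1: 'a' vs 'd' => differ
  Position 2: 'b' vs 'd' => differ
  Position 3: 'd' vs 'c' => differ
  Position 4: 'c' vs 'a' => differ
  Position 5: 'c' vs 'c' => same
  Position 6: 'b' vs 'd' => differ
  Position 7: 'a' vs 'd' => differ
Total differences (Hamming distance): 7

7


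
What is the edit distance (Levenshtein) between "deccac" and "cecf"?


Computing edit distance: "deccac" -> "cecf"
DP table:
           c    e    c    f
      0    1    2    3    4
  d   1    1    2    3    4
  e   2    2    1    2    3
  c   3    2    2    1    2
  c   4    3    3    2    2
  a   5    4    4    3    3
  c   6    5    5    4    4
Edit distance = dp[6][4] = 4

4


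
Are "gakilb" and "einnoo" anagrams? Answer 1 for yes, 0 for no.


Strings: "gakilb", "einnoo"
Sorted first:  abgikl
Sorted second: einnoo
Differ at position 0: 'a' vs 'e' => not anagrams

0


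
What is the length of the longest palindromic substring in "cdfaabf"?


Input: "cdfaabf"
Checking substrings for palindromes:
  [3:5] "aa" (len 2) => palindrome
Longest palindromic substring: "aa" with length 2

2


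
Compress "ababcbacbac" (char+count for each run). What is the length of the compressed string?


Input: ababcbacbac
Runs:
  'a' x 1 => "a1"
  'b' x 1 => "b1"
  'a' x 1 => "a1"
  'b' x 1 => "b1"
  'c' x 1 => "c1"
  'b' x 1 => "b1"
  'a' x 1 => "a1"
  'c' x 1 => "c1"
  'b' x 1 => "b1"
  'a' x 1 => "a1"
  'c' x 1 => "c1"
Compressed: "a1b1a1b1c1b1a1c1b1a1c1"
Compressed length: 22

22


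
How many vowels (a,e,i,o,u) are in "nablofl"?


Input: nablofl
Checking each character:
  'n' at position 0: consonant
  'a' at position 1: vowel (running total: 1)
  'b' at position 2: consonant
  'l' at position 3: consonant
  'o' at position 4: vowel (running total: 2)
  'f' at position 5: consonant
  'l' at position 6: consonant
Total vowels: 2

2


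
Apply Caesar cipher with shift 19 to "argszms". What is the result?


Caesar cipher: shift "argszms" by 19
  'a' (pos 0) + 19 = pos 19 = 't'
  'r' (pos 17) + 19 = pos 10 = 'k'
  'g' (pos 6) + 19 = pos 25 = 'z'
  's' (pos 18) + 19 = pos 11 = 'l'
  'z' (pos 25) + 19 = pos 18 = 's'
  'm' (pos 12) + 19 = pos 5 = 'f'
  's' (pos 18) + 19 = pos 11 = 'l'
Result: tkzlsfl

tkzlsfl


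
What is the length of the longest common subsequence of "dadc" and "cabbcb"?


LCS of "dadc" and "cabbcb"
DP table:
           c    a    b    b    c    b
      0    0    0    0    0    0    0
  d   0    0    0    0    0    0    0
  a   0    0    1    1    1    1    1
  d   0    0    1    1    1    1    1
  c   0    1    1    1    1    2    2
LCS length = dp[4][6] = 2

2


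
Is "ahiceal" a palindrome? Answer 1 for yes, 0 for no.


Input: ahiceal
Reversed: laeciha
  Compare pos 0 ('a') with pos 6 ('l'): MISMATCH
  Compare pos 1 ('h') with pos 5 ('a'): MISMATCH
  Compare pos 2 ('i') with pos 4 ('e'): MISMATCH
Result: not a palindrome

0


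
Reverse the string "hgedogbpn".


Input: hgedogbpn
Reading characters right to left:
  Position 8: 'n'
  Position 7: 'p'
  Position 6: 'b'
  Position 5: 'g'
  Position 4: 'o'
  Position 3: 'd'
  Position 2: 'e'
  Position 1: 'g'
  Position 0: 'h'
Reversed: npbgodegh

npbgodegh


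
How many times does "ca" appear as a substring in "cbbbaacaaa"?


Searching for "ca" in "cbbbaacaaa"
Scanning each position:
  Position 0: "cb" => no
  Position 1: "bb" => no
  Position 2: "bb" => no
  Position 3: "ba" => no
  Position 4: "aa" => no
  Position 5: "ac" => no
  Position 6: "ca" => MATCH
  Position 7: "aa" => no
  Position 8: "aa" => no
Total occurrences: 1

1


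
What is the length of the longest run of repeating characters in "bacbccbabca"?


Input: "bacbccbabca"
Scanning for longest run:
  Position 1 ('a'): new char, reset run to 1
  Position 2 ('c'): new char, reset run to 1
  Position 3 ('b'): new char, reset run to 1
  Position 4 ('c'): new char, reset run to 1
  Position 5 ('c'): continues run of 'c', length=2
  Position 6 ('b'): new char, reset run to 1
  Position 7 ('a'): new char, reset run to 1
  Position 8 ('b'): new char, reset run to 1
  Position 9 ('c'): new char, reset run to 1
  Position 10 ('a'): new char, reset run to 1
Longest run: 'c' with length 2

2


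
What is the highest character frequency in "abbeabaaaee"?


Input: abbeabaaaee
Character counts:
  'a': 5
  'b': 3
  'e': 3
Maximum frequency: 5

5


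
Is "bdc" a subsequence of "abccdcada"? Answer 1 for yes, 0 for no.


Check if "bdc" is a subsequence of "abccdcada"
Greedy scan:
  Position 0 ('a'): no match needed
  Position 1 ('b'): matches sub[0] = 'b'
  Position 2 ('c'): no match needed
  Position 3 ('c'): no match needed
  Position 4 ('d'): matches sub[1] = 'd'
  Position 5 ('c'): matches sub[2] = 'c'
  Position 6 ('a'): no match needed
  Position 7 ('d'): no match needed
  Position 8 ('a'): no match needed
All 3 characters matched => is a subsequence

1


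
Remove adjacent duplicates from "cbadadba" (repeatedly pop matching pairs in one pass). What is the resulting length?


Input: cbadadba
Stack-based adjacent duplicate removal:
  Read 'c': push. Stack: c
  Read 'b': push. Stack: cb
  Read 'a': push. Stack: cba
  Read 'd': push. Stack: cbad
  Read 'a': push. Stack: cbada
  Read 'd': push. Stack: cbadad
  Read 'b': push. Stack: cbadadb
  Read 'a': push. Stack: cbadadba
Final stack: "cbadadba" (length 8)

8


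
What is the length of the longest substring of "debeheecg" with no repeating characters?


Input: "debeheecg"
Sliding window (track last position of each char):
  Position 0 ('d'): window [0,0] length 1 -- new best
  Position 1 ('e'): window [0,1] length 2 -- new best
  Position 2 ('b'): window [0,2] length 3 -- new best
  Position 3 ('e'): repeat (last at 1), move window start to 2
  Position 3 ('e'): window [2,3] length 2
  Position 4 ('h'): window [2,4] length 3
  Position 5 ('e'): repeat (last at 3), move window start to 4
  Position 5 ('e'): window [4,5] length 2
  Position 6 ('e'): repeat (last at 5), move window start to 6
  Position 6 ('e'): window [6,6] length 1
  Position 7 ('c'): window [6,7] length 2
  Position 8 ('g'): window [6,8] length 3
Longest substring with no repeats: "deb" with length 3

3


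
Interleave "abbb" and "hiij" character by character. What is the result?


Interleaving "abbb" and "hiij":
  Position 0: 'a' from first, 'h' from second => "ah"
  Position 1: 'b' from first, 'i' from second => "bi"
  Position 2: 'b' from first, 'i' from second => "bi"
  Position 3: 'b' from first, 'j' from second => "bj"
Result: ahbibibj

ahbibibj


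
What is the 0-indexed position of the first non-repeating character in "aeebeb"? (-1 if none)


Input: aeebeb
Character frequencies:
  'a': 1
  'b': 2
  'e': 3
Scanning left to right for freq == 1:
  Position 0 ('a'): unique! => answer = 0

0


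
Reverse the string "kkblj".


Input: kkblj
Reading characters right to left:
  Position 4: 'j'
  Position 3: 'l'
  Position 2: 'b'
  Position 1: 'k'
  Position 0: 'k'
Reversed: jlbkk

jlbkk


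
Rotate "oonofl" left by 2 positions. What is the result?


Input: "oonofl", rotate left by 2
First 2 characters: "oo"
Remaining characters: "nofl"
Concatenate remaining + first: "nofl" + "oo" = "nofloo"

nofloo


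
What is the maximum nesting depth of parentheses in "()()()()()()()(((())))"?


Input: "()()()()()()()(((())))"
Tracking depth:
  Position 0 '(': depth becomes 1
  Position 1 ')': depth becomes 0
  Position 2 '(': depth becomes 1
  Position 3 ')': depth becomes 0
  Position 4 '(': depth becomes 1
  Position 5 ')': depth becomes 0
  Position 6 '(': depth becomes 1
  Position 7 ')': depth becomes 0
  Position 8 '(': depth becomes 1
  Position 9 ')': depth becomes 0
  Position 10 '(': depth becomes 1
  Position 11 ')': depth becomes 0
  Position 12 '(': depth becomes 1
  Position 13 ')': depth becomes 0
  Position 14 '(': depth becomes 1
  Position 15 '(': depth becomes 2
  Position 16 '(': depth becomes 3
  Position 17 '(': depth becomes 4
  Position 18 ')': depth becomes 3
  Position 19 ')': depth becomes 2
  Position 20 ')': depth becomes 1
  Position 21 ')': depth becomes 0
Maximum depth reached: 4

4


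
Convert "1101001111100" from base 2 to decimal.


Input: "1101001111100" in base 2
Positional expansion:
  Digit '1' (value 1) x 2^12 = 4096
  Digit '1' (value 1) x 2^11 = 2048
  Digit '0' (value 0) x 2^10 = 0
  Digit '1' (value 1) x 2^9 = 512
  Digit '0' (value 0) x 2^8 = 0
  Digit '0' (value 0) x 2^7 = 0
  Digit '1' (value 1) x 2^6 = 64
  Digit '1' (value 1) x 2^5 = 32
  Digit '1' (value 1) x 2^4 = 16
  Digit '1' (value 1) x 2^3 = 8
  Digit '1' (value 1) x 2^2 = 4
  Digit '0' (value 0) x 2^1 = 0
  Digit '0' (value 0) x 2^0 = 0
Sum = 6780

6780


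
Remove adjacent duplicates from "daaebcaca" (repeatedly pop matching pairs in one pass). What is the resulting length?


Input: daaebcaca
Stack-based adjacent duplicate removal:
  Read 'd': push. Stack: d
  Read 'a': push. Stack: da
  Read 'a': matches stack top 'a' => pop. Stack: d
  Read 'e': push. Stack: de
  Read 'b': push. Stack: deb
  Read 'c': push. Stack: debc
  Read 'a': push. Stack: debca
  Read 'c': push. Stack: debcac
  Read 'a': push. Stack: debcaca
Final stack: "debcaca" (length 7)

7


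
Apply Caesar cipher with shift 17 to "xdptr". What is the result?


Caesar cipher: shift "xdptr" by 17
  'x' (pos 23) + 17 = pos 14 = 'o'
  'd' (pos 3) + 17 = pos 20 = 'u'
  'p' (pos 15) + 17 = pos 6 = 'g'
  't' (pos 19) + 17 = pos 10 = 'k'
  'r' (pos 17) + 17 = pos 8 = 'i'
Result: ougki

ougki


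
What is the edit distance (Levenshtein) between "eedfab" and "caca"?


Computing edit distance: "eedfab" -> "caca"
DP table:
           c    a    c    a
      0    1    2    3    4
  e   1    1    2    3    4
  e   2    2    2    3    4
  d   3    3    3    3    4
  f   4    4    4    4    4
  a   5    5    4    5    4
  b   6    6    5    5    5
Edit distance = dp[6][4] = 5

5


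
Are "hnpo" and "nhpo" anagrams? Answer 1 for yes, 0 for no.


Strings: "hnpo", "nhpo"
Sorted first:  hnop
Sorted second: hnop
Sorted forms match => anagrams

1


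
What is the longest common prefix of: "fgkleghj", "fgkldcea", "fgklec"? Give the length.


Words: fgkleghj, fgkldcea, fgklec
  Position 0: all 'f' => match
  Position 1: all 'g' => match
  Position 2: all 'k' => match
  Position 3: all 'l' => match
  Position 4: ('e', 'd', 'e') => mismatch, stop
LCP = "fgkl" (length 4)

4


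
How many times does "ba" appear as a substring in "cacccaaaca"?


Searching for "ba" in "cacccaaaca"
Scanning each position:
  Position 0: "ca" => no
  Position 1: "ac" => no
  Position 2: "cc" => no
  Position 3: "cc" => no
  Position 4: "ca" => no
  Position 5: "aa" => no
  Position 6: "aa" => no
  Position 7: "ac" => no
  Position 8: "ca" => no
Total occurrences: 0

0


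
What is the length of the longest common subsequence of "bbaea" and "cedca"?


LCS of "bbaea" and "cedca"
DP table:
           c    e    d    c    a
      0    0    0    0    0    0
  b   0    0    0    0    0    0
  b   0    0    0    0    0    0
  a   0    0    0    0    0    1
  e   0    0    1    1    1    1
  a   0    0    1    1    1    2
LCS length = dp[5][5] = 2

2


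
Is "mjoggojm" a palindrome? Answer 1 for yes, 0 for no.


Input: mjoggojm
Reversed: mjoggojm
  Compare pos 0 ('m') with pos 7 ('m'): match
  Compare pos 1 ('j') with pos 6 ('j'): match
  Compare pos 2 ('o') with pos 5 ('o'): match
  Compare pos 3 ('g') with pos 4 ('g'): match
Result: palindrome

1


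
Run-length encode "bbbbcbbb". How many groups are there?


Input: bbbbcbbb
Scanning for consecutive runs:
  Group 1: 'b' x 4 (positions 0-3)
  Group 2: 'c' x 1 (positions 4-4)
  Group 3: 'b' x 3 (positions 5-7)
Total groups: 3

3


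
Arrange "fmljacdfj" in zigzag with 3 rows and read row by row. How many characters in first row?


Zigzag "fmljacdfj" into 3 rows:
Placing characters:
  'f' => row 0
  'm' => row 1
  'l' => row 2
  'j' => row 1
  'a' => row 0
  'c' => row 1
  'd' => row 2
  'f' => row 1
  'j' => row 0
Rows:
  Row 0: "faj"
  Row 1: "mjcf"
  Row 2: "ld"
First row length: 3

3


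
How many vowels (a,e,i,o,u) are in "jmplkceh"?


Input: jmplkceh
Checking each character:
  'j' at position 0: consonant
  'm' at position 1: consonant
  'p' at position 2: consonant
  'l' at position 3: consonant
  'k' at position 4: consonant
  'c' at position 5: consonant
  'e' at position 6: vowel (running total: 1)
  'h' at position 7: consonant
Total vowels: 1

1


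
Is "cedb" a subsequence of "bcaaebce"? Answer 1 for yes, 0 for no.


Check if "cedb" is a subsequence of "bcaaebce"
Greedy scan:
  Position 0 ('b'): no match needed
  Position 1 ('c'): matches sub[0] = 'c'
  Position 2 ('a'): no match needed
  Position 3 ('a'): no match needed
  Position 4 ('e'): matches sub[1] = 'e'
  Position 5 ('b'): no match needed
  Position 6 ('c'): no match needed
  Position 7 ('e'): no match needed
Only matched 2/4 characters => not a subsequence

0


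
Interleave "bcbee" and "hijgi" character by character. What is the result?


Interleaving "bcbee" and "hijgi":
  Position 0: 'b' from first, 'h' from second => "bh"
  Position 1: 'c' from first, 'i' from second => "ci"
  Position 2: 'b' from first, 'j' from second => "bj"
  Position 3: 'e' from first, 'g' from second => "eg"
  Position 4: 'e' from first, 'i' from second => "ei"
Result: bhcibjegei

bhcibjegei


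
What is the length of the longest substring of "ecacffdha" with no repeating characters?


Input: "ecacffdha"
Sliding window (track last position of each char):
  Position 0 ('e'): window [0,0] length 1 -- new best
  Position 1 ('c'): window [0,1] length 2 -- new best
  Position 2 ('a'): window [0,2] length 3 -- new best
  Position 3 ('c'): repeat (last at 1), move window start to 2
  Position 3 ('c'): window [2,3] length 2
  Position 4 ('f'): window [2,4] length 3
  Position 5 ('f'): repeat (last at 4), move window start to 5
  Position 5 ('f'): window [5,5] length 1
  Position 6 ('d'): window [5,6] length 2
  Position 7 ('h'): window [5,7] length 3
  Position 8 ('a'): window [5,8] length 4 -- new best
Longest substring with no repeats: "fdha" with length 4

4


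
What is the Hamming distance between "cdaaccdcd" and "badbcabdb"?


Comparing "cdaaccdcd" and "badbcabdb" position by position:
  Position 0: 'c' vs 'b' => differ
  Position 1: 'd' vs 'a' => differ
  Position 2: 'a' vs 'd' => differ
  Position 3: 'a' vs 'b' => differ
  Position 4: 'c' vs 'c' => same
  Position 5: 'c' vs 'a' => differ
  Position 6: 'd' vs 'b' => differ
  Position 7: 'c' vs 'd' => differ
  Position 8: 'd' vs 'b' => differ
Total differences (Hamming distance): 8

8


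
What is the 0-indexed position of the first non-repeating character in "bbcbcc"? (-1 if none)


Input: bbcbcc
Character frequencies:
  'b': 3
  'c': 3
Scanning left to right for freq == 1:
  Position 0 ('b'): freq=3, skip
  Position 1 ('b'): freq=3, skip
  Position 2 ('c'): freq=3, skip
  Position 3 ('b'): freq=3, skip
  Position 4 ('c'): freq=3, skip
  Position 5 ('c'): freq=3, skip
  No unique character found => answer = -1

-1


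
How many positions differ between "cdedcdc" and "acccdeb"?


Comparing "cdedcdc" and "acccdeb" position by position:
  Position 0: 'c' vs 'a' => DIFFER
  Position 1: 'd' vs 'c' => DIFFER
  Position 2: 'e' vs 'c' => DIFFER
  Position 3: 'd' vs 'c' => DIFFER
  Position 4: 'c' vs 'd' => DIFFER
  Position 5: 'd' vs 'e' => DIFFER
  Position 6: 'c' vs 'b' => DIFFER
Positions that differ: 7

7


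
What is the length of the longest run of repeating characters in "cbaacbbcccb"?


Input: "cbaacbbcccb"
Scanning for longest run:
  Position 1 ('b'): new char, reset run to 1
  Position 2 ('a'): new char, reset run to 1
  Position 3 ('a'): continues run of 'a', length=2
  Position 4 ('c'): new char, reset run to 1
  Position 5 ('b'): new char, reset run to 1
  Position 6 ('b'): continues run of 'b', length=2
  Position 7 ('c'): new char, reset run to 1
  Position 8 ('c'): continues run of 'c', length=2
  Position 9 ('c'): continues run of 'c', length=3
  Position 10 ('b'): new char, reset run to 1
Longest run: 'c' with length 3

3


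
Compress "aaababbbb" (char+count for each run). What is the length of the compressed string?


Input: aaababbbb
Runs:
  'a' x 3 => "a3"
  'b' x 1 => "b1"
  'a' x 1 => "a1"
  'b' x 4 => "b4"
Compressed: "a3b1a1b4"
Compressed length: 8

8


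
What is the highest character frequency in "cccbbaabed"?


Input: cccbbaabed
Character counts:
  'a': 2
  'b': 3
  'c': 3
  'd': 1
  'e': 1
Maximum frequency: 3

3


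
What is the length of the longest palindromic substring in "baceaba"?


Input: "baceaba"
Checking substrings for palindromes:
  [4:7] "aba" (len 3) => palindrome
Longest palindromic substring: "aba" with length 3

3


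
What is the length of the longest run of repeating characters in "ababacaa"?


Input: "ababacaa"
Scanning for longest run:
  Position 1 ('b'): new char, reset run to 1
  Position 2 ('a'): new char, reset run to 1
  Position 3 ('b'): new char, reset run to 1
  Position 4 ('a'): new char, reset run to 1
  Position 5 ('c'): new char, reset run to 1
  Position 6 ('a'): new char, reset run to 1
  Position 7 ('a'): continues run of 'a', length=2
Longest run: 'a' with length 2

2


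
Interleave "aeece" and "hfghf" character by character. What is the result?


Interleaving "aeece" and "hfghf":
  Position 0: 'a' from first, 'h' from second => "ah"
  Position 1: 'e' from first, 'f' from second => "ef"
  Position 2: 'e' from first, 'g' from second => "eg"
  Position 3: 'c' from first, 'h' from second => "ch"
  Position 4: 'e' from first, 'f' from second => "ef"
Result: ahefegchef

ahefegchef


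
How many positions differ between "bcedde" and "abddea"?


Comparing "bcedde" and "abddea" position by position:
  Position 0: 'b' vs 'a' => DIFFER
  Position 1: 'c' vs 'b' => DIFFER
  Position 2: 'e' vs 'd' => DIFFER
  Position 3: 'd' vs 'd' => same
  Position 4: 'd' vs 'e' => DIFFER
  Position 5: 'e' vs 'a' => DIFFER
Positions that differ: 5

5


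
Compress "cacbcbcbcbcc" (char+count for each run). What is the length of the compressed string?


Input: cacbcbcbcbcc
Runs:
  'c' x 1 => "c1"
  'a' x 1 => "a1"
  'c' x 1 => "c1"
  'b' x 1 => "b1"
  'c' x 1 => "c1"
  'b' x 1 => "b1"
  'c' x 1 => "c1"
  'b' x 1 => "b1"
  'c' x 1 => "c1"
  'b' x 1 => "b1"
  'c' x 2 => "c2"
Compressed: "c1a1c1b1c1b1c1b1c1b1c2"
Compressed length: 22

22


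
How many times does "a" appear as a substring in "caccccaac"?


Searching for "a" in "caccccaac"
Scanning each position:
  Position 0: "c" => no
  Position 1: "a" => MATCH
  Position 2: "c" => no
  Position 3: "c" => no
  Position 4: "c" => no
  Position 5: "c" => no
  Position 6: "a" => MATCH
  Position 7: "a" => MATCH
  Position 8: "c" => no
Total occurrences: 3

3


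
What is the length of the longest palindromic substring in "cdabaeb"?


Input: "cdabaeb"
Checking substrings for palindromes:
  [2:5] "aba" (len 3) => palindrome
Longest palindromic substring: "aba" with length 3

3


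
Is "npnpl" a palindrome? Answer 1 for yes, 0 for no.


Input: npnpl
Reversed: lpnpn
  Compare pos 0 ('n') with pos 4 ('l'): MISMATCH
  Compare pos 1 ('p') with pos 3 ('p'): match
Result: not a palindrome

0


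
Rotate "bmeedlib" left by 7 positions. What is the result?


Input: "bmeedlib", rotate left by 7
First 7 characters: "bmeedli"
Remaining characters: "b"
Concatenate remaining + first: "b" + "bmeedli" = "bbmeedli"

bbmeedli


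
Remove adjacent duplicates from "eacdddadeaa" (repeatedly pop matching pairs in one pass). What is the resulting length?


Input: eacdddadeaa
Stack-based adjacent duplicate removal:
  Read 'e': push. Stack: e
  Read 'a': push. Stack: ea
  Read 'c': push. Stack: eac
  Read 'd': push. Stack: eacd
  Read 'd': matches stack top 'd' => pop. Stack: eac
  Read 'd': push. Stack: eacd
  Read 'a': push. Stack: eacda
  Read 'd': push. Stack: eacdad
  Read 'e': push. Stack: eacdade
  Read 'a': push. Stack: eacdadea
  Read 'a': matches stack top 'a' => pop. Stack: eacdade
Final stack: "eacdade" (length 7)

7


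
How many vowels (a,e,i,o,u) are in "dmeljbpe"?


Input: dmeljbpe
Checking each character:
  'd' at position 0: consonant
  'm' at position 1: consonant
  'e' at position 2: vowel (running total: 1)
  'l' at position 3: consonant
  'j' at position 4: consonant
  'b' at position 5: consonant
  'p' at position 6: consonant
  'e' at position 7: vowel (running total: 2)
Total vowels: 2

2


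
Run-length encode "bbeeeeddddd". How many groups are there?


Input: bbeeeeddddd
Scanning for consecutive runs:
  Group 1: 'b' x 2 (positions 0-1)
  Group 2: 'e' x 4 (positions 2-5)
  Group 3: 'd' x 5 (positions 6-10)
Total groups: 3

3


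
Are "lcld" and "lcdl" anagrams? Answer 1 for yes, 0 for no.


Strings: "lcld", "lcdl"
Sorted first:  cdll
Sorted second: cdll
Sorted forms match => anagrams

1


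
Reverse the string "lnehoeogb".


Input: lnehoeogb
Reading characters right to left:
  Position 8: 'b'
  Position 7: 'g'
  Position 6: 'o'
  Position 5: 'e'
  Position 4: 'o'
  Position 3: 'h'
  Position 2: 'e'
  Position 1: 'n'
  Position 0: 'l'
Reversed: bgoeohenl

bgoeohenl


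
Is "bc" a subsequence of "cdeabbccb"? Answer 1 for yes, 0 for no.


Check if "bc" is a subsequence of "cdeabbccb"
Greedy scan:
  Position 0 ('c'): no match needed
  Position 1 ('d'): no match needed
  Position 2 ('e'): no match needed
  Position 3 ('a'): no match needed
  Position 4 ('b'): matches sub[0] = 'b'
  Position 5 ('b'): no match needed
  Position 6 ('c'): matches sub[1] = 'c'
  Position 7 ('c'): no match needed
  Position 8 ('b'): no match needed
All 2 characters matched => is a subsequence

1


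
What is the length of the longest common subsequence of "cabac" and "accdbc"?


LCS of "cabac" and "accdbc"
DP table:
           a    c    c    d    b    c
      0    0    0    0    0    0    0
  c   0    0    1    1    1    1    1
  a   0    1    1    1    1    1    1
  b   0    1    1    1    1    2    2
  a   0    1    1    1    1    2    2
  c   0    1    2    2    2    2    3
LCS length = dp[5][6] = 3

3


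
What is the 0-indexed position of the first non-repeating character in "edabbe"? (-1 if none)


Input: edabbe
Character frequencies:
  'a': 1
  'b': 2
  'd': 1
  'e': 2
Scanning left to right for freq == 1:
  Position 0 ('e'): freq=2, skip
  Position 1 ('d'): unique! => answer = 1

1


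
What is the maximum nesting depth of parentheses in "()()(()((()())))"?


Input: "()()(()((()())))"
Tracking depth:
  Position 0 '(': depth becomes 1
  Position 1 ')': depth becomes 0
  Position 2 '(': depth becomes 1
  Position 3 ')': depth becomes 0
  Position 4 '(': depth becomes 1
  Position 5 '(': depth becomes 2
  Position 6 ')': depth becomes 1
  Position 7 '(': depth becomes 2
  Position 8 '(': depth becomes 3
  Position 9 '(': depth becomes 4
  Position 10 ')': depth becomes 3
  Position 11 '(': depth becomes 4
  Position 12 ')': depth becomes 3
  Position 13 ')': depth becomes 2
  Position 14 ')': depth becomes 1
  Position 15 ')': depth becomes 0
Maximum depth reached: 4

4


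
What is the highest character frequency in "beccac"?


Input: beccac
Character counts:
  'a': 1
  'b': 1
  'c': 3
  'e': 1
Maximum frequency: 3

3


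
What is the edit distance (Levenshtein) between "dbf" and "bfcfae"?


Computing edit distance: "dbf" -> "bfcfae"
DP table:
           b    f    c    f    a    e
      0    1    2    3    4    5    6
  d   1    1    2    3    4    5    6
  b   2    1    2    3    4    5    6
  f   3    2    1    2    3    4    5
Edit distance = dp[3][6] = 5

5


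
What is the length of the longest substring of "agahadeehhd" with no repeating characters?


Input: "agahadeehhd"
Sliding window (track last position of each char):
  Position 0 ('a'): window [0,0] length 1 -- new best
  Position 1 ('g'): window [0,1] length 2 -- new best
  Position 2 ('a'): repeat (last at 0), move window start to 1
  Position 2 ('a'): window [1,2] length 2
  Position 3 ('h'): window [1,3] length 3 -- new best
  Position 4 ('a'): repeat (last at 2), move window start to 3
  Position 4 ('a'): window [3,4] length 2
  Position 5 ('d'): window [3,5] length 3
  Position 6 ('e'): window [3,6] length 4 -- new best
  Position 7 ('e'): repeat (last at 6), move window start to 7
  Position 7 ('e'): window [7,7] length 1
  Position 8 ('h'): window [7,8] length 2
  Position 9 ('h'): repeat (last at 8), move window start to 9
  Position 9 ('h'): window [9,9] length 1
  Position 10 ('d'): window [9,10] length 2
Longest substring with no repeats: "hade" with length 4

4


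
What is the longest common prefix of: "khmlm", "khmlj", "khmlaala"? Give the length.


Words: khmlm, khmlj, khmlaala
  Position 0: all 'k' => match
  Position 1: all 'h' => match
  Position 2: all 'm' => match
  Position 3: all 'l' => match
  Position 4: ('m', 'j', 'a') => mismatch, stop
LCP = "khml" (length 4)

4


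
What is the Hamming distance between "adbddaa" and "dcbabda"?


Comparing "adbddaa" and "dcbabda" position by position:
  Position 0: 'a' vs 'd' => differ
  Position 1: 'd' vs 'c' => differ
  Position 2: 'b' vs 'b' => same
  Position 3: 'd' vs 'a' => differ
  Position 4: 'd' vs 'b' => differ
  Position 5: 'a' vs 'd' => differ
  Position 6: 'a' vs 'a' => same
Total differences (Hamming distance): 5

5


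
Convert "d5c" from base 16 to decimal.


Input: "d5c" in base 16
Positional expansion:
  Digit 'd' (value 13) x 16^2 = 3328
  Digit '5' (value 5) x 16^1 = 80
  Digit 'c' (value 12) x 16^0 = 12
Sum = 3420

3420


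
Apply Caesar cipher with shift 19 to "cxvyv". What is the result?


Caesar cipher: shift "cxvyv" by 19
  'c' (pos 2) + 19 = pos 21 = 'v'
  'x' (pos 23) + 19 = pos 16 = 'q'
  'v' (pos 21) + 19 = pos 14 = 'o'
  'y' (pos 24) + 19 = pos 17 = 'r'
  'v' (pos 21) + 19 = pos 14 = 'o'
Result: vqoro

vqoro


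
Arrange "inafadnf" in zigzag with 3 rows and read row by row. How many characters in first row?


Zigzag "inafadnf" into 3 rows:
Placing characters:
  'i' => row 0
  'n' => row 1
  'a' => row 2
  'f' => row 1
  'a' => row 0
  'd' => row 1
  'n' => row 2
  'f' => row 1
Rows:
  Row 0: "ia"
  Row 1: "nfdf"
  Row 2: "an"
First row length: 2

2


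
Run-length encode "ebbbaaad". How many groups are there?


Input: ebbbaaad
Scanning for consecutive runs:
  Group 1: 'e' x 1 (positions 0-0)
  Group 2: 'b' x 3 (positions 1-3)
  Group 3: 'a' x 3 (positions 4-6)
  Group 4: 'd' x 1 (positions 7-7)
Total groups: 4

4


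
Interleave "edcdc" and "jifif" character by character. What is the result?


Interleaving "edcdc" and "jifif":
  Position 0: 'e' from first, 'j' from second => "ej"
  Position 1: 'd' from first, 'i' from second => "di"
  Position 2: 'c' from first, 'f' from second => "cf"
  Position 3: 'd' from first, 'i' from second => "di"
  Position 4: 'c' from first, 'f' from second => "cf"
Result: ejdicfdicf

ejdicfdicf


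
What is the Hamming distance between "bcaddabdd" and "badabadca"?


Comparing "bcaddabdd" and "badabadca" position by position:
  Position 0: 'b' vs 'b' => same
  Position 1: 'c' vs 'a' => differ
  Position 2: 'a' vs 'd' => differ
  Position 3: 'd' vs 'a' => differ
  Position 4: 'd' vs 'b' => differ
  Position 5: 'a' vs 'a' => same
  Position 6: 'b' vs 'd' => differ
  Position 7: 'd' vs 'c' => differ
  Position 8: 'd' vs 'a' => differ
Total differences (Hamming distance): 7

7


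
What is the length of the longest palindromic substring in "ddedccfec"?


Input: "ddedccfec"
Checking substrings for palindromes:
  [1:4] "ded" (len 3) => palindrome
  [0:2] "dd" (len 2) => palindrome
  [4:6] "cc" (len 2) => palindrome
Longest palindromic substring: "ded" with length 3

3


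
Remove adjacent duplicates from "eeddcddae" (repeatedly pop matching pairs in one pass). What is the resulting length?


Input: eeddcddae
Stack-based adjacent duplicate removal:
  Read 'e': push. Stack: e
  Read 'e': matches stack top 'e' => pop. Stack: (empty)
  Read 'd': push. Stack: d
  Read 'd': matches stack top 'd' => pop. Stack: (empty)
  Read 'c': push. Stack: c
  Read 'd': push. Stack: cd
  Read 'd': matches stack top 'd' => pop. Stack: c
  Read 'a': push. Stack: ca
  Read 'e': push. Stack: cae
Final stack: "cae" (length 3)

3


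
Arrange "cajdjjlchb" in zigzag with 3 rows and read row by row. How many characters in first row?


Zigzag "cajdjjlchb" into 3 rows:
Placing characters:
  'c' => row 0
  'a' => row 1
  'j' => row 2
  'd' => row 1
  'j' => row 0
  'j' => row 1
  'l' => row 2
  'c' => row 1
  'h' => row 0
  'b' => row 1
Rows:
  Row 0: "cjh"
  Row 1: "adjcb"
  Row 2: "jl"
First row length: 3

3


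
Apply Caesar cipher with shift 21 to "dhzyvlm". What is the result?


Caesar cipher: shift "dhzyvlm" by 21
  'd' (pos 3) + 21 = pos 24 = 'y'
  'h' (pos 7) + 21 = pos 2 = 'c'
  'z' (pos 25) + 21 = pos 20 = 'u'
  'y' (pos 24) + 21 = pos 19 = 't'
  'v' (pos 21) + 21 = pos 16 = 'q'
  'l' (pos 11) + 21 = pos 6 = 'g'
  'm' (pos 12) + 21 = pos 7 = 'h'
Result: ycutqgh

ycutqgh


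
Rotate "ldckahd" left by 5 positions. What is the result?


Input: "ldckahd", rotate left by 5
First 5 characters: "ldcka"
Remaining characters: "hd"
Concatenate remaining + first: "hd" + "ldcka" = "hdldcka"

hdldcka


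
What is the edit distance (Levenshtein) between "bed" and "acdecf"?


Computing edit distance: "bed" -> "acdecf"
DP table:
           a    c    d    e    c    f
      0    1    2    3    4    5    6
  b   1    1    2    3    4    5    6
  e   2    2    2    3    3    4    5
  d   3    3    3    2    3    4    5
Edit distance = dp[3][6] = 5

5


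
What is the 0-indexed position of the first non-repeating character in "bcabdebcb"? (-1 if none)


Input: bcabdebcb
Character frequencies:
  'a': 1
  'b': 4
  'c': 2
  'd': 1
  'e': 1
Scanning left to right for freq == 1:
  Position 0 ('b'): freq=4, skip
  Position 1 ('c'): freq=2, skip
  Position 2 ('a'): unique! => answer = 2

2


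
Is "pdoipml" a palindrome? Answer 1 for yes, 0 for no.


Input: pdoipml
Reversed: lmpiodp
  Compare pos 0 ('p') with pos 6 ('l'): MISMATCH
  Compare pos 1 ('d') with pos 5 ('m'): MISMATCH
  Compare pos 2 ('o') with pos 4 ('p'): MISMATCH
Result: not a palindrome

0


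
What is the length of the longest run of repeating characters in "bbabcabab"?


Input: "bbabcabab"
Scanning for longest run:
  Position 1 ('b'): continues run of 'b', length=2
  Position 2 ('a'): new char, reset run to 1
  Position 3 ('b'): new char, reset run to 1
  Position 4 ('c'): new char, reset run to 1
  Position 5 ('a'): new char, reset run to 1
  Position 6 ('b'): new char, reset run to 1
  Position 7 ('a'): new char, reset run to 1
  Position 8 ('b'): new char, reset run to 1
Longest run: 'b' with length 2

2


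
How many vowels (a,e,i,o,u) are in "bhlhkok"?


Input: bhlhkok
Checking each character:
  'b' at position 0: consonant
  'h' at position 1: consonant
  'l' at position 2: consonant
  'h' at position 3: consonant
  'k' at position 4: consonant
  'o' at position 5: vowel (running total: 1)
  'k' at position 6: consonant
Total vowels: 1

1


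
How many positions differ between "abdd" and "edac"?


Comparing "abdd" and "edac" position by position:
  Position 0: 'a' vs 'e' => DIFFER
  Position 1: 'b' vs 'd' => DIFFER
  Position 2: 'd' vs 'a' => DIFFER
  Position 3: 'd' vs 'c' => DIFFER
Positions that differ: 4

4


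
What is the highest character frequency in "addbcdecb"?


Input: addbcdecb
Character counts:
  'a': 1
  'b': 2
  'c': 2
  'd': 3
  'e': 1
Maximum frequency: 3

3


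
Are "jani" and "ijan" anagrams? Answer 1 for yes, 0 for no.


Strings: "jani", "ijan"
Sorted first:  aijn
Sorted second: aijn
Sorted forms match => anagrams

1


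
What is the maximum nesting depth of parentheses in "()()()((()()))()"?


Input: "()()()((()()))()"
Tracking depth:
  Position 0 '(': depth becomes 1
  Position 1 ')': depth becomes 0
  Position 2 '(': depth becomes 1
  Position 3 ')': depth becomes 0
  Position 4 '(': depth becomes 1
  Position 5 ')': depth becomes 0
  Position 6 '(': depth becomes 1
  Position 7 '(': depth becomes 2
  Position 8 '(': depth becomes 3
  Position 9 ')': depth becomes 2
  Position 10 '(': depth becomes 3
  Position 11 ')': depth becomes 2
  Position 12 ')': depth becomes 1
  Position 13 ')': depth becomes 0
  Position 14 '(': depth becomes 1
  Position 15 ')': depth becomes 0
Maximum depth reached: 3

3


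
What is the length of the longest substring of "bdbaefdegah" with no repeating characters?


Input: "bdbaefdegah"
Sliding window (track last position of each char):
  Position 0 ('b'): window [0,0] length 1 -- new best
  Position 1 ('d'): window [0,1] length 2 -- new best
  Position 2 ('b'): repeat (last at 0), move window start to 1
  Position 2 ('b'): window [1,2] length 2
  Position 3 ('a'): window [1,3] length 3 -- new best
  Position 4 ('e'): window [1,4] length 4 -- new best
  Position 5 ('f'): window [1,5] length 5 -- new best
  Position 6 ('d'): repeat (last at 1), move window start to 2
  Position 6 ('d'): window [2,6] length 5
  Position 7 ('e'): repeat (last at 4), move window start to 5
  Position 7 ('e'): window [5,7] length 3
  Position 8 ('g'): window [5,8] length 4
  Position 9 ('a'): window [5,9] length 5
  Position 10 ('h'): window [5,10] length 6 -- new best
Longest substring with no repeats: "fdegah" with length 6

6


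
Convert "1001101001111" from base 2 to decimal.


Input: "1001101001111" in base 2
Positional expansion:
  Digit '1' (value 1) x 2^12 = 4096
  Digit '0' (value 0) x 2^11 = 0
  Digit '0' (value 0) x 2^10 = 0
  Digit '1' (value 1) x 2^9 = 512
  Digit '1' (value 1) x 2^8 = 256
  Digit '0' (value 0) x 2^7 = 0
  Digit '1' (value 1) x 2^6 = 64
  Digit '0' (value 0) x 2^5 = 0
  Digit '0' (value 0) x 2^4 = 0
  Digit '1' (value 1) x 2^3 = 8
  Digit '1' (value 1) x 2^2 = 4
  Digit '1' (value 1) x 2^1 = 2
  Digit '1' (value 1) x 2^0 = 1
Sum = 4943

4943


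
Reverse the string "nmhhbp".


Input: nmhhbp
Reading characters right to left:
  Position 5: 'p'
  Position 4: 'b'
  Position 3: 'h'
  Position 2: 'h'
  Position 1: 'm'
  Position 0: 'n'
Reversed: pbhhmn

pbhhmn


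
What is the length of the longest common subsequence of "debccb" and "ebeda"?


LCS of "debccb" and "ebeda"
DP table:
           e    b    e    d    a
      0    0    0    0    0    0
  d   0    0    0    0    1    1
  e   0    1    1    1    1    1
  b   0    1    2    2    2    2
  c   0    1    2    2    2    2
  c   0    1    2    2    2    2
  b   0    1    2    2    2    2
LCS length = dp[6][5] = 2

2


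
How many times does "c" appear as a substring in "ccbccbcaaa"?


Searching for "c" in "ccbccbcaaa"
Scanning each position:
  Position 0: "c" => MATCH
  Position 1: "c" => MATCH
  Position 2: "b" => no
  Position 3: "c" => MATCH
  Position 4: "c" => MATCH
  Position 5: "b" => no
  Position 6: "c" => MATCH
  Position 7: "a" => no
  Position 8: "a" => no
  Position 9: "a" => no
Total occurrences: 5

5


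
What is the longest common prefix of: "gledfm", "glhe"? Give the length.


Words: gledfm, glhe
  Position 0: all 'g' => match
  Position 1: all 'l' => match
  Position 2: ('e', 'h') => mismatch, stop
LCP = "gl" (length 2)

2


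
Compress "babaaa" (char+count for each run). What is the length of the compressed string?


Input: babaaa
Runs:
  'b' x 1 => "b1"
  'a' x 1 => "a1"
  'b' x 1 => "b1"
  'a' x 3 => "a3"
Compressed: "b1a1b1a3"
Compressed length: 8

8


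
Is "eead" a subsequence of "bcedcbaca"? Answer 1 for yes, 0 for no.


Check if "eead" is a subsequence of "bcedcbaca"
Greedy scan:
  Position 0 ('b'): no match needed
  Position 1 ('c'): no match needed
  Position 2 ('e'): matches sub[0] = 'e'
  Position 3 ('d'): no match needed
  Position 4 ('c'): no match needed
  Position 5 ('b'): no match needed
  Position 6 ('a'): no match needed
  Position 7 ('c'): no match needed
  Position 8 ('a'): no match needed
Only matched 1/4 characters => not a subsequence

0


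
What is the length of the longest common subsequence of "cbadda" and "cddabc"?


LCS of "cbadda" and "cddabc"
DP table:
           c    d    d    a    b    c
      0    0    0    0    0    0    0
  c   0    1    1    1    1    1    1
  b   0    1    1    1    1    2    2
  a   0    1    1    1    2    2    2
  d   0    1    2    2    2    2    2
  d   0    1    2    3    3    3    3
  a   0    1    2    3    4    4    4
LCS length = dp[6][6] = 4

4
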